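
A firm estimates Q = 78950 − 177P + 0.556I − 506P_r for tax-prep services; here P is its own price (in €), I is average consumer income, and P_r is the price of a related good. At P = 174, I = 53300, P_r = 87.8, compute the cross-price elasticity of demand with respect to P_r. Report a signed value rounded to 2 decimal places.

-1.33

At the given values, Q = 78950 − 177(174) + 0.556(53300) − 506(87.8) = 33360.
∂Q/∂P_r = -506.
E = (-506) × (87.8/33360) = -1.3317…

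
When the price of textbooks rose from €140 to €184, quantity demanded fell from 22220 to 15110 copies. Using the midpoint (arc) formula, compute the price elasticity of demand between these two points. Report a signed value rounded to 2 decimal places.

-1.40

%ΔQ = (15110 − 22220) / [(22220 + 15110)/2] = -7110/18665 = -0.380926…
%ΔP = (184 − 140) / [(140 + 184)/2] = 44/162 = 0.271604…
Arc Ed = %ΔQ / %ΔP = (-7110/18665) / (44/162) = -1.4025…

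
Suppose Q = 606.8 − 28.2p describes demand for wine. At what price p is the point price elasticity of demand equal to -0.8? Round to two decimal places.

Ed = −28.2p/(606.8 − 28.2p). Set this equal to -0.8:
28.2p = 0.8·(606.8 − 28.2p) ⇒ 28.2p(1 + 0.8) = 0.8·606.8
p = 0.8·606.8 / (28.2·1.8) = 9.5634…

9.56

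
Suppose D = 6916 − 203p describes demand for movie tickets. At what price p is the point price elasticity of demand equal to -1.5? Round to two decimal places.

Ed = −203p/(6916 − 203p). Set this equal to -1.5:
203p = 1.5·(6916 − 203p) ⇒ 203p(1 + 1.5) = 1.5·6916
p = 1.5·6916 / (203·2.5) = 20.4413…

20.44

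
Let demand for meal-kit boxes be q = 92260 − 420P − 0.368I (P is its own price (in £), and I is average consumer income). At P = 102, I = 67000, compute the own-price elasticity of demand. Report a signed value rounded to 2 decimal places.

At the given values, q = 92260 − 420(102) − 0.368(67000) = 24764.
∂q/∂P = −420.
E = (-420) × (102/24764) = -1.7299…

-1.73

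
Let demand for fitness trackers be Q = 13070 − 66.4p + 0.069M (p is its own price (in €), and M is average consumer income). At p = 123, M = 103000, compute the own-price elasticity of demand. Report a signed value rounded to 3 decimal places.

At the given values, Q = 13070 − 66.4(123) + 0.069(103000) = 12009.8.
∂Q/∂p = −66.4.
E = (-66.4) × (123/12009.8) = -0.68004…

-0.680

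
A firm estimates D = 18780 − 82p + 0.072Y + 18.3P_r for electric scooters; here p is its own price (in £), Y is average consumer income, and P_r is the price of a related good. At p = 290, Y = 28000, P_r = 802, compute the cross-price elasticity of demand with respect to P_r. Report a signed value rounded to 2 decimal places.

At the given values, D = 18780 − 82(290) + 0.072(28000) + 18.3(802) = 11692.6.
∂D/∂P_r = 18.3.
E = (18.3) × (802/11692.6) = 1.2552…

1.26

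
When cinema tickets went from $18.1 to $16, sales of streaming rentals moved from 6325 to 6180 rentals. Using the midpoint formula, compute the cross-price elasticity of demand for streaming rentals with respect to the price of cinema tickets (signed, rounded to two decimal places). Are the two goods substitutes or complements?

0.19; substitutes

%ΔQ_{streaming rentals} = (6180 − 6325)/avg = -145/6252.5 = -0.023190…
%ΔP_{cinema tickets} = (16 − 18.1)/avg = -2.1/17.05 = -0.123167…
E_cross = (-145/6252.5) / (-2.1/17.05) = 0.1882…
E_cross > 0 ⇒ the goods are substitutes.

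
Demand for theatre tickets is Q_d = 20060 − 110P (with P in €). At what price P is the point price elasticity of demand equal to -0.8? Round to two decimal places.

81.05

Ed = −110P/(20060 − 110P). Set this equal to -0.8:
110P = 0.8·(20060 − 110P) ⇒ 110P(1 + 0.8) = 0.8·20060
P = 0.8·20060 / (110·1.8) = 81.0505…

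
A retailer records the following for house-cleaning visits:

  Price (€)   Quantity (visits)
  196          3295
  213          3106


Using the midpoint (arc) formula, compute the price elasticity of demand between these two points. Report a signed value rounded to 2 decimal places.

-0.71

%ΔQ = (3106 − 3295) / [(3295 + 3106)/2] = -189/3200.5 = -0.059053…
%ΔP = (213 − 196) / [(196 + 213)/2] = 17/204.5 = 0.083129…
Arc Ed = %ΔQ / %ΔP = (-189/3200.5) / (17/204.5) = -0.7103…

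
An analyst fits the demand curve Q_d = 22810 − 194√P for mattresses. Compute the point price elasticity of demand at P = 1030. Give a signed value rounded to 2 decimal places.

dQ_d/dP = −194/(2√P) = -3.02241. At P = 1030, Q_d = 16583.8.
Ed = (dQ_d/dP)·(P/Q_d) = (-3.02241) × (1030/16583.8) = -0.1877…

-0.19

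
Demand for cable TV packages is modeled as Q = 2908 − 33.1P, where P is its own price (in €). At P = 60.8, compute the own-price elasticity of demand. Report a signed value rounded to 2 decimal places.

-2.25

At the given values, Q = 2908 − 33.1(60.8) = 895.52.
∂Q/∂P = −33.1.
E = (-33.1) × (60.8/895.52) = -2.2472…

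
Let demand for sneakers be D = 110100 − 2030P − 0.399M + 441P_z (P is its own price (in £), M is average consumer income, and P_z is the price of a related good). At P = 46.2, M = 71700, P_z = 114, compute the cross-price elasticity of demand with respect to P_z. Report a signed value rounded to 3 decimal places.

1.324

At the given values, D = 110100 − 2030(46.2) − 0.399(71700) + 441(114) = 37979.7.
∂D/∂P_z = 441.
E = (441) × (114/37979.7) = 1.32370…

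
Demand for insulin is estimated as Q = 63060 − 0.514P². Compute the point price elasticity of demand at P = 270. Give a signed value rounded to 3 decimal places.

dQ/dP = −2·0.514·P = -277.56. At P = 270, Q = 25589.4.
Ed = (dQ/dP)·(P/Q) = (-277.56) × (270/25589.4) = -2.92860…

-2.929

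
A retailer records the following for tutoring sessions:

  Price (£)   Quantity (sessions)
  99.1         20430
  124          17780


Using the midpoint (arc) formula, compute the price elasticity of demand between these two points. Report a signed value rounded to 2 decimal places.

-0.62

%ΔQ = (17780 − 20430) / [(20430 + 17780)/2] = -2650/19105 = -0.138707…
%ΔP = (124 − 99.1) / [(99.1 + 124)/2] = 24.9/111.55 = 0.223218…
Arc Ed = %ΔQ / %ΔP = (-2650/19105) / (24.9/111.55) = -0.6213…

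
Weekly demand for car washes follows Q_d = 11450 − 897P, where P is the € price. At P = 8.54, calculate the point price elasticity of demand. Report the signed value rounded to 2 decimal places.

dQ_d/dP = −897. At P = 8.54, Q_d = 11450 − 897(8.54) = 3789.62.
Ed = (dQ_d/dP)·(P/Q_d) = −897 × (8.54/3789.62) = -2.0214…

-2.02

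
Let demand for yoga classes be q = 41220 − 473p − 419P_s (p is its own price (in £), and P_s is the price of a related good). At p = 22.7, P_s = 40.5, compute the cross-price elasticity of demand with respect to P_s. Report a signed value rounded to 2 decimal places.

-1.26

At the given values, q = 41220 − 473(22.7) − 419(40.5) = 13513.4.
∂q/∂P_s = -419.
E = (-419) × (40.5/13513.4) = -1.2557…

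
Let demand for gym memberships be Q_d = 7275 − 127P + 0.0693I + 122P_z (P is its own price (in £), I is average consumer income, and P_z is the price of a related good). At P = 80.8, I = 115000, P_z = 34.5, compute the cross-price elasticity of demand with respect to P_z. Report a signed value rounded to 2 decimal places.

0.46

At the given values, Q_d = 7275 − 127(80.8) + 0.0693(115000) + 122(34.5) = 9191.9.
∂Q_d/∂P_z = 122.
E = (122) × (34.5/9191.9) = 0.4579…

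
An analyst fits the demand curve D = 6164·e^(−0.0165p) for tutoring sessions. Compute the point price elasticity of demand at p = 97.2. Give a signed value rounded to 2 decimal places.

dD/dp = −0.0165·D = -20.4562. At p = 97.2, D = 1239.77.
Ed = (dD/dp)·(p/D) = (-20.4562) × (97.2/1239.77) = -1.6038

-1.60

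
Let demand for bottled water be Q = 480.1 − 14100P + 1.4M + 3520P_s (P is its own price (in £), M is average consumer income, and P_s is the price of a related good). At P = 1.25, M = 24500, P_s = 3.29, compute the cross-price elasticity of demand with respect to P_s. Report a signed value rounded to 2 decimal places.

0.40

At the given values, Q = 480.1 − 14100(1.25) + 1.4(24500) + 3520(3.29) = 28735.9.
∂Q/∂P_s = 3520.
E = (3520) × (3.29/28735.9) = 0.4030…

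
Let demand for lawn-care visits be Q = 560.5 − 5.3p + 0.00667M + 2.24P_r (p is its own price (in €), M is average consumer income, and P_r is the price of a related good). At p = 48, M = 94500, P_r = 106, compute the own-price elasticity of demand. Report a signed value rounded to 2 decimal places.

At the given values, Q = 560.5 − 5.3(48) + 0.00667(94500) + 2.24(106) = 1173.855.
∂Q/∂p = −5.3.
E = (-5.3) × (48/1173.855) = -0.2167…

-0.22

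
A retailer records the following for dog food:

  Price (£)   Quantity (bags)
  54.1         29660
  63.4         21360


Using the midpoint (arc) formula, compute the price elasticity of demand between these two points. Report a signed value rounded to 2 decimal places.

%ΔQ = (21360 − 29660) / [(29660 + 21360)/2] = -8300/25510 = -0.325362…
%ΔP = (63.4 − 54.1) / [(54.1 + 63.4)/2] = 9.3/58.75 = 0.158297…
Arc Ed = %ΔQ / %ΔP = (-8300/25510) / (9.3/58.75) = -2.0553…

-2.06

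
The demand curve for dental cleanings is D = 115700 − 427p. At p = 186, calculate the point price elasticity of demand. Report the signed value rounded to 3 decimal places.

-2.189

dD/dp = −427. At p = 186, D = 115700 − 427(186) = 36278.
Ed = (dD/dp)·(p/D) = −427 × (186/36278) = -2.18926…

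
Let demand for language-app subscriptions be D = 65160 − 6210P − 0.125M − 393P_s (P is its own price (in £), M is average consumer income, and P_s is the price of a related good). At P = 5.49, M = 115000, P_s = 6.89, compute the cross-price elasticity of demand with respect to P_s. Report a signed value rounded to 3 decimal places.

At the given values, D = 65160 − 6210(5.49) − 0.125(115000) − 393(6.89) = 13984.33.
∂D/∂P_s = -393.
E = (-393) × (6.89/13984.33) = -0.19362…

-0.194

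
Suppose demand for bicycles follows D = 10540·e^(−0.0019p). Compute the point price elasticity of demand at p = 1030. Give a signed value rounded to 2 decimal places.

dD/dp = −0.0019·D = -2.82931. At p = 1030, D = 1489.11.
Ed = (dD/dp)·(p/D) = (-2.82931) × (1030/1489.11) = -1.957

-1.96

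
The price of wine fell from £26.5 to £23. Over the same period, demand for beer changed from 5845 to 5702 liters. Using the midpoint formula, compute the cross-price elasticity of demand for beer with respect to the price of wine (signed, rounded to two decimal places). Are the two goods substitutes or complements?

%ΔQ_{beer} = (5702 − 5845)/avg = -143/5773.5 = -0.024768…
%ΔP_{wine} = (23 − 26.5)/avg = -3.5/24.75 = -0.141414…
E_cross = (-143/5773.5) / (-3.5/24.75) = 0.1751…
E_cross > 0 ⇒ the goods are substitutes.

0.18; substitutes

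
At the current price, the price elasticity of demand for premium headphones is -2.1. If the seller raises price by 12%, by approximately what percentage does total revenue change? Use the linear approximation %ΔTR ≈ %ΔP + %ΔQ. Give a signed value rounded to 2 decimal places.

-13.20%

%ΔQ ≈ Ed × %ΔP = (-2.1) × (+12%) = -25.2000%
%ΔTR ≈ %ΔP + %ΔQ = (+12%) + (-25.2000%) = -13.2000%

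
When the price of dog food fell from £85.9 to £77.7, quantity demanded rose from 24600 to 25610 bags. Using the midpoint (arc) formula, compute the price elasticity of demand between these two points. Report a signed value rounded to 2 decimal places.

%ΔQ = (25610 − 24600) / [(24600 + 25610)/2] = 1010/25105 = 0.040231…
%ΔP = (77.7 − 85.9) / [(85.9 + 77.7)/2] = -8.2/81.8 = -0.100244…
Arc Ed = %ΔQ / %ΔP = (1010/25105) / (-8.2/81.8) = -0.4013…

-0.40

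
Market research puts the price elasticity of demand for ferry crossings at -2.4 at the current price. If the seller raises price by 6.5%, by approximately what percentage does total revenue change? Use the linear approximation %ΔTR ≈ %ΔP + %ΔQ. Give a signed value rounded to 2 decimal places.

-9.10%

%ΔQ ≈ Ed × %ΔP = (-2.4) × (+6.5%) = -15.6000%
%ΔTR ≈ %ΔP + %ΔQ = (+6.5%) + (-15.6000%) = -9.1000%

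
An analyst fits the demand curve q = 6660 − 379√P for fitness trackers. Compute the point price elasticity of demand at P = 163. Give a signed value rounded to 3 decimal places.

-1.328

dq/dP = −379/(2√P) = -14.8428. At P = 163, q = 1821.25.
Ed = (dq/dP)·(P/q) = (-14.8428) × (163/1821.25) = -1.32841…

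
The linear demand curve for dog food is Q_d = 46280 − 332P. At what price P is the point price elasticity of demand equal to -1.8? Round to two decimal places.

89.61

Ed = −332P/(46280 − 332P). Set this equal to -1.8:
332P = 1.8·(46280 − 332P) ⇒ 332P(1 + 1.8) = 1.8·46280
P = 1.8·46280 / (332·2.8) = 89.6127…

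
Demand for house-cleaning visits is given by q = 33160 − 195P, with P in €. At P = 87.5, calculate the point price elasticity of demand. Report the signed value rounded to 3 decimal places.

-1.060

dq/dP = −195. At P = 87.5, q = 33160 − 195(87.5) = 16097.5.
Ed = (dq/dP)·(P/q) = −195 × (87.5/16097.5) = -1.05994…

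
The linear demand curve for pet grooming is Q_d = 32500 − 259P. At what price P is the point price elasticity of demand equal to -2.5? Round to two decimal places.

Ed = −259P/(32500 − 259P). Set this equal to -2.5:
259P = 2.5·(32500 − 259P) ⇒ 259P(1 + 2.5) = 2.5·32500
P = 2.5·32500 / (259·3.5) = 89.6304…

89.63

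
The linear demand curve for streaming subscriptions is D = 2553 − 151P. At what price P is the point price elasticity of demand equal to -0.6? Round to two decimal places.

Ed = −151P/(2553 − 151P). Set this equal to -0.6:
151P = 0.6·(2553 − 151P) ⇒ 151P(1 + 0.6) = 0.6·2553
P = 0.6·2553 / (151·1.6) = 6.3402…

6.34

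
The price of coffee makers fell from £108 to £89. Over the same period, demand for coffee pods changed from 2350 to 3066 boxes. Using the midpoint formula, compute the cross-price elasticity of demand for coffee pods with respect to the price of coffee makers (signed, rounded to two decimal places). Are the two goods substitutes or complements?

%ΔQ_{coffee pods} = (3066 − 2350)/avg = 716/2708 = 0.264401…
%ΔP_{coffee makers} = (89 − 108)/avg = -19/98.5 = -0.192893…
E_cross = (716/2708) / (-19/98.5) = -1.3707…
E_cross < 0 ⇒ the goods are complements.

-1.37; complements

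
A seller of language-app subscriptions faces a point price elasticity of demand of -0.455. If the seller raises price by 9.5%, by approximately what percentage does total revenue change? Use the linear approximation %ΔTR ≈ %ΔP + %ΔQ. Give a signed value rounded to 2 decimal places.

+5.18%

%ΔQ ≈ Ed × %ΔP = (-0.455) × (+9.5%) = -4.3225%
%ΔTR ≈ %ΔP + %ΔQ = (+9.5%) + (-4.3225%) = +5.1775%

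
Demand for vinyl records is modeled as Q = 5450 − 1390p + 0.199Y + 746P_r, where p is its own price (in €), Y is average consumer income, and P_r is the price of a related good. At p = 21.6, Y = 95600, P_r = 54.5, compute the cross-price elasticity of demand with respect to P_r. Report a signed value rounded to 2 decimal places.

1.16

At the given values, Q = 5450 − 1390(21.6) + 0.199(95600) + 746(54.5) = 35107.4.
∂Q/∂P_r = 746.
E = (746) × (54.5/35107.4) = 1.1580…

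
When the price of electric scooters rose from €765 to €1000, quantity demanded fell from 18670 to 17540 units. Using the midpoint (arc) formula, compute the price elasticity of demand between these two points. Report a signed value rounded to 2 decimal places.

%ΔQ = (17540 − 18670) / [(18670 + 17540)/2] = -1130/18105 = -0.062413…
%ΔP = (1000 − 765) / [(765 + 1000)/2] = 235/882.5 = 0.266288…
Arc Ed = %ΔQ / %ΔP = (-1130/18105) / (235/882.5) = -0.2343…

-0.23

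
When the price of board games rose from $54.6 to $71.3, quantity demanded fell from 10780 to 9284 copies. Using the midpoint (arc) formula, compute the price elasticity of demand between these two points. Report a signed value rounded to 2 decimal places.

-0.56

%ΔQ = (9284 − 10780) / [(10780 + 9284)/2] = -1496/10032 = -0.149122…
%ΔP = (71.3 − 54.6) / [(54.6 + 71.3)/2] = 16.7/62.95 = 0.265289…
Arc Ed = %ΔQ / %ΔP = (-1496/10032) / (16.7/62.95) = -0.5621…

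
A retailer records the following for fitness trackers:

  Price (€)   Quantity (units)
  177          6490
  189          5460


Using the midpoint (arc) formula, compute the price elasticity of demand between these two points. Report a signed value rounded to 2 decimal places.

%ΔQ = (5460 − 6490) / [(6490 + 5460)/2] = -1030/5975 = -0.172384…
%ΔP = (189 − 177) / [(177 + 189)/2] = 12/183 = 0.065573…
Arc Ed = %ΔQ / %ΔP = (-1030/5975) / (12/183) = -2.6288…

-2.63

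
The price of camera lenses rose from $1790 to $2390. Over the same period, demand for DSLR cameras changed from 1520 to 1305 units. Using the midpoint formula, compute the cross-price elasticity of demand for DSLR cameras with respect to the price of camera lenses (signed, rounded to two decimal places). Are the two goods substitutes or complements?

-0.53; complements

%ΔQ_{DSLR cameras} = (1305 − 1520)/avg = -215/1412.5 = -0.152212…
%ΔP_{camera lenses} = (2390 − 1790)/avg = 600/2090 = 0.287081…
E_cross = (-215/1412.5) / (600/2090) = -0.5302…
E_cross < 0 ⇒ the goods are complements.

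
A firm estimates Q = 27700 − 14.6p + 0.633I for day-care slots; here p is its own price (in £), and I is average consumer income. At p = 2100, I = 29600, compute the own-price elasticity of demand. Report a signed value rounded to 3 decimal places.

At the given values, Q = 27700 − 14.6(2100) + 0.633(29600) = 15776.8.
∂Q/∂p = −14.6.
E = (-14.6) × (2100/15776.8) = -1.94335…

-1.943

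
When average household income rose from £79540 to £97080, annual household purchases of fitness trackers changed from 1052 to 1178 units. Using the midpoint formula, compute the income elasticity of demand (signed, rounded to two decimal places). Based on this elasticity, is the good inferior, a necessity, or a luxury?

0.57; necessity

%ΔQ = (1178 − 1052)/[( 1052 + 1178)/2] = 126/1115 = 0.113004…
%ΔIncome = (97080 − 79540)/[( 79540 + 97080)/2] = 17540/88310 = 0.198618…
E_income = (126/1115) / (17540/88310) = 0.5689…
0 < E_income < 1 ⇒ normal good, necessity.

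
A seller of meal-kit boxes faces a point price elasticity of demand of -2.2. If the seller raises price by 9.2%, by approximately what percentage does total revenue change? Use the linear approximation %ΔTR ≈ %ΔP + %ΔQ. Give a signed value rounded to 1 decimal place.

%ΔQ ≈ Ed × %ΔP = (-2.2) × (+9.2%) = -20.2400%
%ΔTR ≈ %ΔP + %ΔQ = (+9.2%) + (-20.2400%) = -11.0400%

-11.0%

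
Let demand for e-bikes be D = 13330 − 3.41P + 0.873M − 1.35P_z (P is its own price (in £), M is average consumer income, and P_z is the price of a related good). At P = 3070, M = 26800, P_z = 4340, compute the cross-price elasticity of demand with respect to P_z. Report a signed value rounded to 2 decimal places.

-0.29

At the given values, D = 13330 − 3.41(3070) + 0.873(26800) − 1.35(4340) = 20398.7.
∂D/∂P_z = -1.35.
E = (-1.35) × (4340/20398.7) = -0.2872…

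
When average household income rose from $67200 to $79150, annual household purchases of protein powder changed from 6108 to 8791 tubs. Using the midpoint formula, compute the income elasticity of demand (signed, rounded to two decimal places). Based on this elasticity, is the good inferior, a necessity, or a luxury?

%ΔQ = (8791 − 6108)/[( 6108 + 8791)/2] = 2683/7449.5 = 0.360158…
%ΔIncome = (79150 − 67200)/[( 67200 + 79150)/2] = 11950/73175 = 0.163307…
E_income = (2683/7449.5) / (11950/73175) = 2.2054…
E_income > 1 ⇒ normal good, luxury.

2.21; luxury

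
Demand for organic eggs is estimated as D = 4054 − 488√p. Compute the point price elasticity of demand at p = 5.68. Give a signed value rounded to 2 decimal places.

-0.20

dD/dp = −488/(2√p) = -102.38. At p = 5.68, D = 2890.96.
Ed = (dD/dp)·(p/D) = (-102.38) × (5.68/2890.96) = -0.2011…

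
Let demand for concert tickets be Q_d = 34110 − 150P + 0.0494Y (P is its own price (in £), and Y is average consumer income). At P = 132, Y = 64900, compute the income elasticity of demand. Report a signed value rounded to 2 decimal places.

At the given values, Q_d = 34110 − 150(132) + 0.0494(64900) = 17516.06.
∂Q_d/∂Y = 0.0494.
E = (0.0494) × (64900/17516.06) = 0.1830…

0.18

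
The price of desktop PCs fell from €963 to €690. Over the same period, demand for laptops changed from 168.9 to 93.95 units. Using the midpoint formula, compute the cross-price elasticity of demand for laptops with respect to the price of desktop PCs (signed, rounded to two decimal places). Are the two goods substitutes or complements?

%ΔQ_{laptops} = (93.95 − 168.9)/avg = -74.95/131.425 = -0.570287…
%ΔP_{desktop PCs} = (690 − 963)/avg = -273/826.5 = -0.330308…
E_cross = (-74.95/131.425) / (-273/826.5) = 1.7265…
E_cross > 0 ⇒ the goods are substitutes.

1.73; substitutes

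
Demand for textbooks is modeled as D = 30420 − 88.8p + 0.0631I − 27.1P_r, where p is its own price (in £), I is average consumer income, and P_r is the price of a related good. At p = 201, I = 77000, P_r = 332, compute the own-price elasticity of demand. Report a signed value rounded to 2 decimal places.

At the given values, D = 30420 − 88.8(201) + 0.0631(77000) − 27.1(332) = 8432.7.
∂D/∂p = −88.8.
E = (-88.8) × (201/8432.7) = -2.1166…

-2.12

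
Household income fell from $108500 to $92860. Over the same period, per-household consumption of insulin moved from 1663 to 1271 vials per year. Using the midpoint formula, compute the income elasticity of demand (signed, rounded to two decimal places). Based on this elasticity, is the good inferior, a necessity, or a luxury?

%ΔQ = (1271 − 1663)/[( 1663 + 1271)/2] = -392/1467 = -0.267211…
%ΔIncome = (92860 − 108500)/[( 108500 + 92860)/2] = -15640/100680 = -0.155343…
E_income = (-392/1467) / (-15640/100680) = 1.7201…
E_income > 1 ⇒ normal good, luxury.

1.72; luxury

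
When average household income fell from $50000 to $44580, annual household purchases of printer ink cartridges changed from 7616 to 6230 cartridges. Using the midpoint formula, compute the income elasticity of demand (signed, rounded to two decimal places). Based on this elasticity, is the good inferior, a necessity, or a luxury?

%ΔQ = (6230 − 7616)/[( 7616 + 6230)/2] = -1386/6923 = -0.200202…
%ΔIncome = (44580 − 50000)/[( 50000 + 44580)/2] = -5420/47290 = -0.114611…
E_income = (-1386/6923) / (-5420/47290) = 1.7467…
E_income > 1 ⇒ normal good, luxury.

1.75; luxury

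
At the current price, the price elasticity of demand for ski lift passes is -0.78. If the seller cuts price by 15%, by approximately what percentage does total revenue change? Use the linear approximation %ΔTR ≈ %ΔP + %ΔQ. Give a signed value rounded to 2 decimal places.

%ΔQ ≈ Ed × %ΔP = (-0.78) × (-15%) = +11.7000%
%ΔTR ≈ %ΔP + %ΔQ = (-15%) + (+11.7000%) = -3.3000%

-3.30%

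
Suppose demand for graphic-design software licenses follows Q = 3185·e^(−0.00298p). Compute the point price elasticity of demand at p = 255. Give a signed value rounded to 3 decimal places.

dQ/dp = −0.00298·Q = -4.43921. At p = 255, Q = 1489.67.
Ed = (dQ/dp)·(p/Q) = (-4.43921) × (255/1489.67) = -0.7599

-0.760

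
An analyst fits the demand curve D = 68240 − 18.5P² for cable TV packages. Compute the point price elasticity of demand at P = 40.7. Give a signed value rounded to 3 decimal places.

dD/dP = −2·18.5·P = -1505.9. At P = 40.7, D = 37594.935.
Ed = (dD/dP)·(P/D) = (-1505.9) × (40.7/37594.935) = -1.63027…

-1.630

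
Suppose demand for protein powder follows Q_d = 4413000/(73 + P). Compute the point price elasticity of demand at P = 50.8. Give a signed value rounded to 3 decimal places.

dQ_d/dP = −4413000/(73 + P)² = -287.934. At P = 50.8, Q_d = 35646.2.
Ed = (dQ_d/dP)·(P/Q_d) = (-287.934) × (50.8/35646.2) = -0.41033…

-0.410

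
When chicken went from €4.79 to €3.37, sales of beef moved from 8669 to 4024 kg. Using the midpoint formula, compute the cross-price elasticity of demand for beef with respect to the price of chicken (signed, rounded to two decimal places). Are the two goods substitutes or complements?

2.10; substitutes

%ΔQ_{beef} = (4024 − 8669)/avg = -4645/6346.5 = -0.731899…
%ΔP_{chicken} = (3.37 − 4.79)/avg = -1.42/4.08 = -0.348039…
E_cross = (-4645/6346.5) / (-1.42/4.08) = 2.1029…
E_cross > 0 ⇒ the goods are substitutes.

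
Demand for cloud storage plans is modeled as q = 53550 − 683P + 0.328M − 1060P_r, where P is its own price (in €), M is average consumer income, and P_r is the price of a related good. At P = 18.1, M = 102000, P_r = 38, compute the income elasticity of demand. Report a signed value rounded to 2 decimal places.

0.97

At the given values, q = 53550 − 683(18.1) + 0.328(102000) − 1060(38) = 34363.7.
∂q/∂M = 0.328.
E = (0.328) × (102000/34363.7) = 0.9735…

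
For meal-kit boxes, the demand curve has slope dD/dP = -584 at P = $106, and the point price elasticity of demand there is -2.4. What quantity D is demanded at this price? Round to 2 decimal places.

25793.33

Ed = (dD/dP)·(P/D) ⇒ D = (dD/dP)·P/Ed = (-584)·106/(-2.4) = 25793.3333…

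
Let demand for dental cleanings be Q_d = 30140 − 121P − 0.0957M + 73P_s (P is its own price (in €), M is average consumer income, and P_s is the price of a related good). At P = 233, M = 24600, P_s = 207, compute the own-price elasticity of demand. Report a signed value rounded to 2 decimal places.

-1.92

At the given values, Q_d = 30140 − 121(233) − 0.0957(24600) + 73(207) = 14703.78.
∂Q_d/∂P = −121.
E = (-121) × (233/14703.78) = -1.9173…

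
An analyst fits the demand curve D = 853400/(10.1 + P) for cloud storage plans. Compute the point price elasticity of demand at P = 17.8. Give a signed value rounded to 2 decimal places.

dD/dP = −853400/(10.1 + P)² = -1096.34. At P = 17.8, D = 30587.8.
Ed = (dD/dP)·(P/D) = (-1096.34) × (17.8/30587.8) = -0.6379…

-0.64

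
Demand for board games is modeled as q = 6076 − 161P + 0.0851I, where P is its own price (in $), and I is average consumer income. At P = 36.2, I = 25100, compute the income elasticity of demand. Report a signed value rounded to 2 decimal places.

0.90

At the given values, q = 6076 − 161(36.2) + 0.0851(25100) = 2383.81.
∂q/∂I = 0.0851.
E = (0.0851) × (25100/2383.81) = 0.8960…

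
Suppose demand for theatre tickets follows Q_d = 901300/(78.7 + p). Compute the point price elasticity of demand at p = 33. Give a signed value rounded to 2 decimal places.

dQ_d/dp = −901300/(78.7 + p)² = -72.2376. At p = 33, Q_d = 8068.93.
Ed = (dQ_d/dp)·(p/Q_d) = (-72.2376) × (33/8068.93) = -0.2954…

-0.30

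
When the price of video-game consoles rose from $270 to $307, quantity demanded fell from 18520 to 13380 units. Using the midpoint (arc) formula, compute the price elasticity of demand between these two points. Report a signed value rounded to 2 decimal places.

%ΔQ = (13380 − 18520) / [(18520 + 13380)/2] = -5140/15950 = -0.322257…
%ΔP = (307 − 270) / [(270 + 307)/2] = 37/288.5 = 0.128249…
Arc Ed = %ΔQ / %ΔP = (-5140/15950) / (37/288.5) = -2.5127…

-2.51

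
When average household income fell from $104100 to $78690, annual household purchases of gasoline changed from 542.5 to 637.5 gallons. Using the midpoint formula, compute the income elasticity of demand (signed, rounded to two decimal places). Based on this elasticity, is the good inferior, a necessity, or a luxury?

%ΔQ = (637.5 − 542.5)/[( 542.5 + 637.5)/2] = 95/590 = 0.161016…
%ΔIncome = (78690 − 104100)/[( 104100 + 78690)/2] = -25410/91395 = -0.278023…
E_income = (95/590) / (-25410/91395) = -0.5791…
E_income < 0 ⇒ inferior good.

-0.58; inferior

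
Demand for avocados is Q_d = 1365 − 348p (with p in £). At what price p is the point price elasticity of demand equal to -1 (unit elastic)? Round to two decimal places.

1.96

Ed = −348p/(1365 − 348p). Set this equal to -1:
348p = 1·(1365 − 348p) ⇒ 348p(1 + 1) = 1·1365
p = 1·1365 / (348·2) = 1.9612…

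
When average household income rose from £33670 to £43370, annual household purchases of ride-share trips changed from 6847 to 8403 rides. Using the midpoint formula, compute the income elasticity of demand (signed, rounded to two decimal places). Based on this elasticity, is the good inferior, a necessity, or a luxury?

0.81; necessity

%ΔQ = (8403 − 6847)/[( 6847 + 8403)/2] = 1556/7625 = 0.204065…
%ΔIncome = (43370 − 33670)/[( 33670 + 43370)/2] = 9700/38520 = 0.251817…
E_income = (1556/7625) / (9700/38520) = 0.8103…
0 < E_income < 1 ⇒ normal good, necessity.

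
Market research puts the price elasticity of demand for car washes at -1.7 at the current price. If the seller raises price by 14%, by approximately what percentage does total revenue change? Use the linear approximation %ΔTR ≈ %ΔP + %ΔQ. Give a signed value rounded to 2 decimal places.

%ΔQ ≈ Ed × %ΔP = (-1.7) × (+14%) = -23.8000%
%ΔTR ≈ %ΔP + %ΔQ = (+14%) + (-23.8000%) = -9.8000%

-9.80%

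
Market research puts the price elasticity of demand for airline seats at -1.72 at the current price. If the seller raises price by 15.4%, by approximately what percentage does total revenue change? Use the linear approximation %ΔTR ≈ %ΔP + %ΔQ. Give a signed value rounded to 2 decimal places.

-11.09%

%ΔQ ≈ Ed × %ΔP = (-1.72) × (+15.4%) = -26.4880%
%ΔTR ≈ %ΔP + %ΔQ = (+15.4%) + (-26.4880%) = -11.0880%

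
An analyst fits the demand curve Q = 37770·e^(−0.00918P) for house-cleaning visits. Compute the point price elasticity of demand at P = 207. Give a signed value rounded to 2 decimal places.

-1.90

dQ/dP = −0.00918·Q = -51.8462. At P = 207, Q = 5647.74.
Ed = (dQ/dP)·(P/Q) = (-51.8462) × (207/5647.74) = -1.9002…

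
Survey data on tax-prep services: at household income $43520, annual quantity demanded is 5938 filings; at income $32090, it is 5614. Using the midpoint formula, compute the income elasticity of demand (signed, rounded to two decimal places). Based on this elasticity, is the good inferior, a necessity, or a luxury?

%ΔQ = (5614 − 5938)/[( 5938 + 5614)/2] = -324/5776 = -0.056094…
%ΔIncome = (32090 − 43520)/[( 43520 + 32090)/2] = -11430/37805 = -0.302340…
E_income = (-324/5776) / (-11430/37805) = 0.1855…
0 < E_income < 1 ⇒ normal good, necessity.

0.19; necessity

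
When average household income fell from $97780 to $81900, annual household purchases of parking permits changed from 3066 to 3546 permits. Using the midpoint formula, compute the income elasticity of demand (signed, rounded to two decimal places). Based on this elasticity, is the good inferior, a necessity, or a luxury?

-0.82; inferior

%ΔQ = (3546 − 3066)/[( 3066 + 3546)/2] = 480/3306 = 0.145190…
%ΔIncome = (81900 − 97780)/[( 97780 + 81900)/2] = -15880/89840 = -0.176758…
E_income = (480/3306) / (-15880/89840) = -0.8214…
E_income < 0 ⇒ inferior good.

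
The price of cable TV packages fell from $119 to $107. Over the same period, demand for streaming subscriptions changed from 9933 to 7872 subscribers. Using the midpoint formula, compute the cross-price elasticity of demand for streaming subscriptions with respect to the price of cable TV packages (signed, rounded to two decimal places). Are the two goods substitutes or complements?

2.18; substitutes

%ΔQ_{streaming subscriptions} = (7872 − 9933)/avg = -2061/8902.5 = -0.231508…
%ΔP_{cable TV packages} = (107 − 119)/avg = -12/113 = -0.106194…
E_cross = (-2061/8902.5) / (-12/113) = 2.1800…
E_cross > 0 ⇒ the goods are substitutes.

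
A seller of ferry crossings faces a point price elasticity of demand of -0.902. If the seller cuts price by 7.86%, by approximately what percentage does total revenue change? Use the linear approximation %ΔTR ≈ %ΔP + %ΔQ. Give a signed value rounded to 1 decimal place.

%ΔQ ≈ Ed × %ΔP = (-0.902) × (-7.86%) = +7.0897%
%ΔTR ≈ %ΔP + %ΔQ = (-7.86%) + (+7.0897%) = -0.7703%

-0.8%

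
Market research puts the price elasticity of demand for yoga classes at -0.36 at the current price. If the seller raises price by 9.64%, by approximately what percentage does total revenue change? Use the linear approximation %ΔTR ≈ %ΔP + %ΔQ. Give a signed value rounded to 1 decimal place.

+6.2%

%ΔQ ≈ Ed × %ΔP = (-0.36) × (+9.64%) = -3.4704%
%ΔTR ≈ %ΔP + %ΔQ = (+9.64%) + (-3.4704%) = +6.1696%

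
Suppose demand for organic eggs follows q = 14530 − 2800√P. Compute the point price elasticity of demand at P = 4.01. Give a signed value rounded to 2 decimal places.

dq/dP = −2800/(2√P) = -699.127. At P = 4.01, q = 8923.
Ed = (dq/dP)·(P/q) = (-699.127) × (4.01/8923) = -0.3141…

-0.31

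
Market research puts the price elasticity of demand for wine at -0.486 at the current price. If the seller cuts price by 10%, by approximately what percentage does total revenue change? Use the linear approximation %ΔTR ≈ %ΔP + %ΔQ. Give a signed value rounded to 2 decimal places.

%ΔQ ≈ Ed × %ΔP = (-0.486) × (-10%) = +4.8600%
%ΔTR ≈ %ΔP + %ΔQ = (-10%) + (+4.8600%) = -5.1400%

-5.14%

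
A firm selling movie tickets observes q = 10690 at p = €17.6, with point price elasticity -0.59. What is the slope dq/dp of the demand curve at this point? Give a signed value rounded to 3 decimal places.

Ed = (dq/dp)·(p/q) ⇒ dq/dp = Ed·q/p = (-0.59)·10690/17.6 = -358.35795…

-358.358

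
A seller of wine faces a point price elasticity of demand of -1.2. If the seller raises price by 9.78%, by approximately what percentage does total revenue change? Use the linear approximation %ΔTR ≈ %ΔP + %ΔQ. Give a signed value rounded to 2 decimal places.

-1.96%

%ΔQ ≈ Ed × %ΔP = (-1.2) × (+9.78%) = -11.7360%
%ΔTR ≈ %ΔP + %ΔQ = (+9.78%) + (-11.7360%) = -1.9560%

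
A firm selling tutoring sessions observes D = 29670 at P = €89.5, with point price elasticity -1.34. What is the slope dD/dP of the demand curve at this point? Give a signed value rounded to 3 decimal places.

-444.221

Ed = (dD/dP)·(P/D) ⇒ dD/dP = Ed·D/P = (-1.34)·29670/89.5 = -444.22122…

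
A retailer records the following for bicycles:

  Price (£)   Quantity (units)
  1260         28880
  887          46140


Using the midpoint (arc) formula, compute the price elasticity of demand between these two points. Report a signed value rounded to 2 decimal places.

-1.32

%ΔQ = (46140 − 28880) / [(28880 + 46140)/2] = 17260/37510 = 0.460143…
%ΔP = (887 − 1260) / [(1260 + 887)/2] = -373/1073.5 = -0.347461…
Arc Ed = %ΔQ / %ΔP = (17260/37510) / (-373/1073.5) = -1.3243…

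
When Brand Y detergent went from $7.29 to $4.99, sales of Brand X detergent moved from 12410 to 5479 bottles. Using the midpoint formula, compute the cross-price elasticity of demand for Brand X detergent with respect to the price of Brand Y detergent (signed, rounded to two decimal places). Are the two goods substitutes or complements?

%ΔQ_{Brand X detergent} = (5479 − 12410)/avg = -6931/8944.5 = -0.774889…
%ΔP_{Brand Y detergent} = (4.99 − 7.29)/avg = -2.3/6.14 = -0.374592…
E_cross = (-6931/8944.5) / (-2.3/6.14) = 2.0686…
E_cross > 0 ⇒ the goods are substitutes.

2.07; substitutes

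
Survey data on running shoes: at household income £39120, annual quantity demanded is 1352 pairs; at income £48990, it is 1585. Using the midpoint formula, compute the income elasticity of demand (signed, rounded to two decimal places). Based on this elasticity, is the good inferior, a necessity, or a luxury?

0.71; necessity

%ΔQ = (1585 − 1352)/[( 1352 + 1585)/2] = 233/1468.5 = 0.158665…
%ΔIncome = (48990 − 39120)/[( 39120 + 48990)/2] = 9870/44055 = 0.224038…
E_income = (233/1468.5) / (9870/44055) = 0.7082…
0 < E_income < 1 ⇒ normal good, necessity.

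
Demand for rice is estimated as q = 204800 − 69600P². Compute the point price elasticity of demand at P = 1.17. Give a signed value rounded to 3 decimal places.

-1.740

dq/dP = −2·69600·P = -162864. At P = 1.17, q = 109524.56.
Ed = (dq/dP)·(P/q) = (-162864) × (1.17/109524.56) = -1.73980…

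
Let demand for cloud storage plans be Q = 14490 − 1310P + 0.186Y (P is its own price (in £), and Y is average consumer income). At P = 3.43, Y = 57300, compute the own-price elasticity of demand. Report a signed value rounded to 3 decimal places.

-0.218

At the given values, Q = 14490 − 1310(3.43) + 0.186(57300) = 20654.5.
∂Q/∂P = −1310.
E = (-1310) × (3.43/20654.5) = -0.21754…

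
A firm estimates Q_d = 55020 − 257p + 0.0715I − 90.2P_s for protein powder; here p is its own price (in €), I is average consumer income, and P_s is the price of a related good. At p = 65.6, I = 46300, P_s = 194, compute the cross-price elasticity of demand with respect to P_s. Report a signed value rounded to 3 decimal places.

-0.730

At the given values, Q_d = 55020 − 257(65.6) + 0.0715(46300) − 90.2(194) = 23972.45.
∂Q_d/∂P_s = -90.2.
E = (-90.2) × (194/23972.45) = -0.72995…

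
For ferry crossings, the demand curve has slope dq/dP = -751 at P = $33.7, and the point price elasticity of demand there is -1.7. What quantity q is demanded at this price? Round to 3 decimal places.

14887.471

Ed = (dq/dP)·(P/q) ⇒ q = (dq/dP)·P/Ed = (-751)·33.7/(-1.7) = 14887.47058…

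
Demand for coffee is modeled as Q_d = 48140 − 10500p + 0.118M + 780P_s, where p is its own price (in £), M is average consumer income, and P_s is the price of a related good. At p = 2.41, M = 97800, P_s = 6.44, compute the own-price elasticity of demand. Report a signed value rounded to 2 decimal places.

-0.64

At the given values, Q_d = 48140 − 10500(2.41) + 0.118(97800) + 780(6.44) = 39398.6.
∂Q_d/∂p = −10500.
E = (-10500) × (2.41/39398.6) = -0.6422…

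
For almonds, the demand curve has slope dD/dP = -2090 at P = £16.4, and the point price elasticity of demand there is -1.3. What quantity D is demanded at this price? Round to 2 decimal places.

26366.15

Ed = (dD/dP)·(P/D) ⇒ D = (dD/dP)·P/Ed = (-2090)·16.4/(-1.3) = 26366.1538…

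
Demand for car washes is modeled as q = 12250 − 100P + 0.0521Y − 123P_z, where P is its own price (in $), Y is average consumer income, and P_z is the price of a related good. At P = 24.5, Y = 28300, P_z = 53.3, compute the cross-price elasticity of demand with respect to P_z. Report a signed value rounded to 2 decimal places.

At the given values, q = 12250 − 100(24.5) + 0.0521(28300) − 123(53.3) = 4718.53.
∂q/∂P_z = -123.
E = (-123) × (53.3/4718.53) = -1.3893…

-1.39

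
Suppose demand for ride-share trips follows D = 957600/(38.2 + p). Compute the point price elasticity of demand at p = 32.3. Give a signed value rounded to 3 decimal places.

dD/dp = −957600/(38.2 + p)² = -192.666. At p = 32.3, D = 13583.
Ed = (dD/dp)·(p/D) = (-192.666) × (32.3/13583) = -0.45815…

-0.458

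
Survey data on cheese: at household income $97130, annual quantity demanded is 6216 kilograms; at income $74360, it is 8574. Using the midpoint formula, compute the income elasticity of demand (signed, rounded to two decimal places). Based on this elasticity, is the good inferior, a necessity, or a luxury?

-1.20; inferior

%ΔQ = (8574 − 6216)/[( 6216 + 8574)/2] = 2358/7395 = 0.318864…
%ΔIncome = (74360 − 97130)/[( 97130 + 74360)/2] = -22770/85745 = -0.265554…
E_income = (2358/7395) / (-22770/85745) = -1.2007…
E_income < 0 ⇒ inferior good.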